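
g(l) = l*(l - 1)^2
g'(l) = l*(2*l - 2) + (l - 1)^2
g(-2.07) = -19.51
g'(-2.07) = 22.13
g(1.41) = 0.24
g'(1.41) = 1.32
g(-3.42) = -66.81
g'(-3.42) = 49.77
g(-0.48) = -1.05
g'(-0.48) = 3.61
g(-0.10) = -0.12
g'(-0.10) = 1.43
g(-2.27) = -24.27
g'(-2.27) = 25.54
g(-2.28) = -24.53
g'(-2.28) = 25.72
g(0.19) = 0.12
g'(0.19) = 0.35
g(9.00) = 576.00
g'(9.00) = 208.00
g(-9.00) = -900.00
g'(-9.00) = 280.00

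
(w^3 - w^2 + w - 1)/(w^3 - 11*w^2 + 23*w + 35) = (w^3 - w^2 + w - 1)/(w^3 - 11*w^2 + 23*w + 35)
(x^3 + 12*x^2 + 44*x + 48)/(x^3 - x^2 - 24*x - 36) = (x^2 + 10*x + 24)/(x^2 - 3*x - 18)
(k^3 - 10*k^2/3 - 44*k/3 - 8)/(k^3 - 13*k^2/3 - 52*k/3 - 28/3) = (k - 6)/(k - 7)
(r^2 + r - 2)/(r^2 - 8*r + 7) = (r + 2)/(r - 7)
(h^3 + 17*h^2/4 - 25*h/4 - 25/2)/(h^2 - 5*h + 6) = (4*h^2 + 25*h + 25)/(4*(h - 3))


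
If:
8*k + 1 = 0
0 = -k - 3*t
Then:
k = -1/8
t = 1/24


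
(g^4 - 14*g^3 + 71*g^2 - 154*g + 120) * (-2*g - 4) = -2*g^5 + 24*g^4 - 86*g^3 + 24*g^2 + 376*g - 480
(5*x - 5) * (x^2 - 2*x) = 5*x^3 - 15*x^2 + 10*x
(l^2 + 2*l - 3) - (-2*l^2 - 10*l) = 3*l^2 + 12*l - 3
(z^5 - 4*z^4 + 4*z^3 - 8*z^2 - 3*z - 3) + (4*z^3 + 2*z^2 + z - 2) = z^5 - 4*z^4 + 8*z^3 - 6*z^2 - 2*z - 5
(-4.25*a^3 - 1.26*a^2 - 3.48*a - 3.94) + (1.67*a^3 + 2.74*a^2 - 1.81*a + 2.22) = -2.58*a^3 + 1.48*a^2 - 5.29*a - 1.72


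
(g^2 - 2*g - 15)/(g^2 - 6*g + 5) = (g + 3)/(g - 1)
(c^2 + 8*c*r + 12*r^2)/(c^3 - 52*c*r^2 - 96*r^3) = 1/(c - 8*r)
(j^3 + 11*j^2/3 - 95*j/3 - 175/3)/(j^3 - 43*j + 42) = (3*j^2 - 10*j - 25)/(3*(j^2 - 7*j + 6))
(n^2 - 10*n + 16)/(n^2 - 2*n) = (n - 8)/n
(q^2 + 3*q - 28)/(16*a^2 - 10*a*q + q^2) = (q^2 + 3*q - 28)/(16*a^2 - 10*a*q + q^2)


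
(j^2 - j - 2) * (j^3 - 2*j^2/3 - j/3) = j^5 - 5*j^4/3 - 5*j^3/3 + 5*j^2/3 + 2*j/3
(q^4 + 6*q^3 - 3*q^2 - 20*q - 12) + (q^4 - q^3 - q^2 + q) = 2*q^4 + 5*q^3 - 4*q^2 - 19*q - 12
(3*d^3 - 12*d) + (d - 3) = 3*d^3 - 11*d - 3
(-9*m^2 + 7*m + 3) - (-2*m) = -9*m^2 + 9*m + 3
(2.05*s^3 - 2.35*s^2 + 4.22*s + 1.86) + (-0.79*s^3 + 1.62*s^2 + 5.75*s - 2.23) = 1.26*s^3 - 0.73*s^2 + 9.97*s - 0.37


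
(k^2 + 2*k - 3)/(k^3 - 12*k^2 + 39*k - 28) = (k + 3)/(k^2 - 11*k + 28)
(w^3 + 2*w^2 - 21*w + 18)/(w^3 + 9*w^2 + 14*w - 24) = (w - 3)/(w + 4)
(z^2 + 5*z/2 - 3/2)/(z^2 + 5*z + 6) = (z - 1/2)/(z + 2)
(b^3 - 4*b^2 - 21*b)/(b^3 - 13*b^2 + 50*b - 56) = b*(b + 3)/(b^2 - 6*b + 8)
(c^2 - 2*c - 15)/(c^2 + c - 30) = (c + 3)/(c + 6)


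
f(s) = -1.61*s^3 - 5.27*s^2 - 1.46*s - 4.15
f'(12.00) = -823.46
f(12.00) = -3562.63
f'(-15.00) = -930.11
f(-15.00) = 4265.75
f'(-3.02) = -13.68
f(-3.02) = -3.46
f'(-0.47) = 2.43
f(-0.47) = -4.46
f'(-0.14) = -0.08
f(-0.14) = -4.04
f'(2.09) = -44.59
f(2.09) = -44.92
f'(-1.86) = 1.43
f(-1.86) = -9.31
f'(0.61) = -9.69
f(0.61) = -7.37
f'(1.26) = -22.41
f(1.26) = -17.58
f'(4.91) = -169.65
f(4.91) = -328.95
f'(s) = -4.83*s^2 - 10.54*s - 1.46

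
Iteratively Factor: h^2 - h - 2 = (h - 2)*(h + 1)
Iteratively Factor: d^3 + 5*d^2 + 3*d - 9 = (d + 3)*(d^2 + 2*d - 3) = (d + 3)^2*(d - 1)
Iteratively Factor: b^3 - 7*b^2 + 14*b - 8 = (b - 4)*(b^2 - 3*b + 2) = (b - 4)*(b - 2)*(b - 1)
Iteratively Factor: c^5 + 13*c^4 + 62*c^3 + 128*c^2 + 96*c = (c + 3)*(c^4 + 10*c^3 + 32*c^2 + 32*c) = c*(c + 3)*(c^3 + 10*c^2 + 32*c + 32) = c*(c + 3)*(c + 4)*(c^2 + 6*c + 8) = c*(c + 2)*(c + 3)*(c + 4)*(c + 4)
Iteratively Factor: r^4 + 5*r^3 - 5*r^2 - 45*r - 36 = (r + 3)*(r^3 + 2*r^2 - 11*r - 12) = (r - 3)*(r + 3)*(r^2 + 5*r + 4) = (r - 3)*(r + 1)*(r + 3)*(r + 4)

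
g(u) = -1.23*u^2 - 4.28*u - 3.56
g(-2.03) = 0.06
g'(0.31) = -5.04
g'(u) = -2.46*u - 4.28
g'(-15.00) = 32.62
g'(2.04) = -9.30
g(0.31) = -5.01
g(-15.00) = -216.11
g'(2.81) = -11.19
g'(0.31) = -5.04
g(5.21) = -59.25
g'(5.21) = -17.10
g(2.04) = -17.41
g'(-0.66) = -2.66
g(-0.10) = -3.14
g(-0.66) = -1.27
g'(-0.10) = -4.03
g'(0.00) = -4.28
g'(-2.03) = 0.71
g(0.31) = -5.01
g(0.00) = -3.56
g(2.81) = -25.30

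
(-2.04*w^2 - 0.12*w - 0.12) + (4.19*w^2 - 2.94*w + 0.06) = 2.15*w^2 - 3.06*w - 0.06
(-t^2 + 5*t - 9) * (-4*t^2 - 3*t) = 4*t^4 - 17*t^3 + 21*t^2 + 27*t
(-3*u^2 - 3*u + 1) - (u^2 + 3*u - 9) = -4*u^2 - 6*u + 10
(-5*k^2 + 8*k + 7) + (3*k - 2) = -5*k^2 + 11*k + 5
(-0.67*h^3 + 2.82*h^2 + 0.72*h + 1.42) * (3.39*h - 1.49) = -2.2713*h^4 + 10.5581*h^3 - 1.761*h^2 + 3.741*h - 2.1158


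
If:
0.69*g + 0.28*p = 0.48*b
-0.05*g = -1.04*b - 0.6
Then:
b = -0.0201845444059977*p - 0.596885813148789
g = -0.419838523644752*p - 0.41522491349481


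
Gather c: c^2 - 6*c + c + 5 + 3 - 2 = c^2 - 5*c + 6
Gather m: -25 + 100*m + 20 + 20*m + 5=120*m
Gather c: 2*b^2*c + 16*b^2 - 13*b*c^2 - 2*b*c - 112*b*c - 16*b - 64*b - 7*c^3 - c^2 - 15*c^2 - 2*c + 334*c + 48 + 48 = 16*b^2 - 80*b - 7*c^3 + c^2*(-13*b - 16) + c*(2*b^2 - 114*b + 332) + 96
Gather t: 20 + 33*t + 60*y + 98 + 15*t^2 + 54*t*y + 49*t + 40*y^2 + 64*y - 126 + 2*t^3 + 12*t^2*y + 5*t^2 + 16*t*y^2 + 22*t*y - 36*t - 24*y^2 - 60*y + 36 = 2*t^3 + t^2*(12*y + 20) + t*(16*y^2 + 76*y + 46) + 16*y^2 + 64*y + 28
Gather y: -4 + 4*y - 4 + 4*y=8*y - 8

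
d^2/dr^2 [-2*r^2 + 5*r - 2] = -4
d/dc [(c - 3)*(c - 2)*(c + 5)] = 3*c^2 - 19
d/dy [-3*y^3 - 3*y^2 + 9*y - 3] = -9*y^2 - 6*y + 9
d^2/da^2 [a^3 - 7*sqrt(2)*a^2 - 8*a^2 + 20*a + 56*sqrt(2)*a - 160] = 6*a - 14*sqrt(2) - 16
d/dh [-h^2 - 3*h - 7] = -2*h - 3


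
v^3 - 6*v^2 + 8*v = v*(v - 4)*(v - 2)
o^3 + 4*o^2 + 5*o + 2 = (o + 1)^2*(o + 2)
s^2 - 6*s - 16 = (s - 8)*(s + 2)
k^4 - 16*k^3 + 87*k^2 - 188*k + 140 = (k - 7)*(k - 5)*(k - 2)^2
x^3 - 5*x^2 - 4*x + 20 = (x - 5)*(x - 2)*(x + 2)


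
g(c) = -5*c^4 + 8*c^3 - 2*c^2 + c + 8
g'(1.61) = -26.70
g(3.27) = -302.08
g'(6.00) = -3479.00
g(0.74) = 9.39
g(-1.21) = -21.03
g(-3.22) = -820.57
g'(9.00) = -12671.00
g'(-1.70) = 175.42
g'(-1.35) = 99.35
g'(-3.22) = 930.45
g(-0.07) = 7.92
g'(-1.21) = 76.41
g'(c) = -20*c^3 + 24*c^2 - 4*c + 1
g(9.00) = -27118.00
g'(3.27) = -454.77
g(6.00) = -4810.00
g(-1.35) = -33.29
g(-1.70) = -80.54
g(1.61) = 4.22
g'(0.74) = 3.08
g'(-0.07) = 1.40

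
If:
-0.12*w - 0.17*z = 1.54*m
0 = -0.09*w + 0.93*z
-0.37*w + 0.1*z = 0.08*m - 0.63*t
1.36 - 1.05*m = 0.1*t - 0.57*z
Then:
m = 1.31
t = -8.28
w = -14.76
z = -1.43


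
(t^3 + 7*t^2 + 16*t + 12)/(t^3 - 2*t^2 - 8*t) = (t^2 + 5*t + 6)/(t*(t - 4))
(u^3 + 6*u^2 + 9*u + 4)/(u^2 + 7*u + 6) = (u^2 + 5*u + 4)/(u + 6)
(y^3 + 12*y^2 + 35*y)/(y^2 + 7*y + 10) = y*(y + 7)/(y + 2)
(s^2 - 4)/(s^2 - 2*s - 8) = (s - 2)/(s - 4)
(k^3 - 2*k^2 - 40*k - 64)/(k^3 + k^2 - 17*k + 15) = (k^3 - 2*k^2 - 40*k - 64)/(k^3 + k^2 - 17*k + 15)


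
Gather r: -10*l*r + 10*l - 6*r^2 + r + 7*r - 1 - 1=10*l - 6*r^2 + r*(8 - 10*l) - 2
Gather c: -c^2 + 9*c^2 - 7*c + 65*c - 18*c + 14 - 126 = 8*c^2 + 40*c - 112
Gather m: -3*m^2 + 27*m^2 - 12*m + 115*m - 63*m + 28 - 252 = 24*m^2 + 40*m - 224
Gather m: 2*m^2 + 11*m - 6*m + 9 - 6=2*m^2 + 5*m + 3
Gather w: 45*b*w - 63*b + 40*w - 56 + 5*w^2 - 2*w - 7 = -63*b + 5*w^2 + w*(45*b + 38) - 63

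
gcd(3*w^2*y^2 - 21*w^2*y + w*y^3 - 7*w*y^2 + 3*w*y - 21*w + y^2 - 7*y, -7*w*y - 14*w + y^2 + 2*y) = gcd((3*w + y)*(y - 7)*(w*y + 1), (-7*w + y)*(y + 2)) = 1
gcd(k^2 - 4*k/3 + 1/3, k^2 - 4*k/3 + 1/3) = k^2 - 4*k/3 + 1/3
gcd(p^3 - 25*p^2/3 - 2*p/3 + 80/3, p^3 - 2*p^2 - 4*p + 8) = p - 2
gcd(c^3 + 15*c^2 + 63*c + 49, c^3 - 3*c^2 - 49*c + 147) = c + 7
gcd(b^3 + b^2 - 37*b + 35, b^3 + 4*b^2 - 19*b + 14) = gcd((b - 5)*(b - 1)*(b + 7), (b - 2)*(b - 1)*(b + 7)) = b^2 + 6*b - 7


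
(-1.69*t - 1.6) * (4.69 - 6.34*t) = 10.7146*t^2 + 2.2179*t - 7.504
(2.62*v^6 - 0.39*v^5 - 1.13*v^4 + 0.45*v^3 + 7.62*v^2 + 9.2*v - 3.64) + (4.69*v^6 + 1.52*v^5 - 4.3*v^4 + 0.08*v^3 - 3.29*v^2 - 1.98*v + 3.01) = 7.31*v^6 + 1.13*v^5 - 5.43*v^4 + 0.53*v^3 + 4.33*v^2 + 7.22*v - 0.63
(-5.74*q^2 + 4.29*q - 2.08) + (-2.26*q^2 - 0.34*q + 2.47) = -8.0*q^2 + 3.95*q + 0.39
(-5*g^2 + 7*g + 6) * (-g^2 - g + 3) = 5*g^4 - 2*g^3 - 28*g^2 + 15*g + 18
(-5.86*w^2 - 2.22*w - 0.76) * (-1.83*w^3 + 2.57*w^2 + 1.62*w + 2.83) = 10.7238*w^5 - 10.9976*w^4 - 13.8078*w^3 - 22.1334*w^2 - 7.5138*w - 2.1508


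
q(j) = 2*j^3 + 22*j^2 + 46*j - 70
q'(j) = 6*j^2 + 44*j + 46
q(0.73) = -23.92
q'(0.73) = 81.32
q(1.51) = 56.51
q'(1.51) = 126.12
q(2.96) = 310.78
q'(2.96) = 228.81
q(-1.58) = -95.65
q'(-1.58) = -8.54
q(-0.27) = -80.86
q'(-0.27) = 34.56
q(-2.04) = -89.26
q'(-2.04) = -18.79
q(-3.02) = -63.36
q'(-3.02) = -32.16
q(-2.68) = -73.76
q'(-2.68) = -28.83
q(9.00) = 3584.00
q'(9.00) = 928.00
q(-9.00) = -160.00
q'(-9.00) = 136.00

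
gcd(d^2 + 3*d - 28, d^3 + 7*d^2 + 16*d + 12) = 1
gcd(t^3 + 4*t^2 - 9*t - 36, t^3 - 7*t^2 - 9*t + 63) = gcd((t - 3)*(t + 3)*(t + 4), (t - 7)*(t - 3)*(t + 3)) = t^2 - 9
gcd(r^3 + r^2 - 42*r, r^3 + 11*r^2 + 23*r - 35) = r + 7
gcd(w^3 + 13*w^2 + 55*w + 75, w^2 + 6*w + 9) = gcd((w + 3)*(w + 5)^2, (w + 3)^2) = w + 3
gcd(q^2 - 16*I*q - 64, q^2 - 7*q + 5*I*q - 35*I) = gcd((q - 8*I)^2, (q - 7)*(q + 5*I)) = 1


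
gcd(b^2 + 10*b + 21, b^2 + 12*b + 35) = b + 7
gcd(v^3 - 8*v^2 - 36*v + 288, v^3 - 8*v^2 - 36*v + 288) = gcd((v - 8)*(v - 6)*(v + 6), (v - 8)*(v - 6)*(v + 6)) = v^3 - 8*v^2 - 36*v + 288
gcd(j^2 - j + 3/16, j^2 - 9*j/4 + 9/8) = j - 3/4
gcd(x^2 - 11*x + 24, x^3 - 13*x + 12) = x - 3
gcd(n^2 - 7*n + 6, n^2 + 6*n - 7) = n - 1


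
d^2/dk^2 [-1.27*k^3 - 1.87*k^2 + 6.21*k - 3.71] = -7.62*k - 3.74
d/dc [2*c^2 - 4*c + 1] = 4*c - 4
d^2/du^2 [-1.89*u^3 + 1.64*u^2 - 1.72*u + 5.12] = 3.28 - 11.34*u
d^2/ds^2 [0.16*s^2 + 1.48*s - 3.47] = 0.320000000000000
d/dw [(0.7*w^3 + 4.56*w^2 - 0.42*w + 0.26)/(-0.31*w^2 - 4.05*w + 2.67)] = (-0.217*w^4 - 5.67*w^3 - 12.9912*w^2 + 24.5116*w - 0.0684)/(0.0961*w^4 + 2.511*w^3 + 14.7471*w^2 - 21.627*w + 7.1289)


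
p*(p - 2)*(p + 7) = p^3 + 5*p^2 - 14*p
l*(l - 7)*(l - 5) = l^3 - 12*l^2 + 35*l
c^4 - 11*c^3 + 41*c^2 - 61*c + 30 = (c - 5)*(c - 3)*(c - 2)*(c - 1)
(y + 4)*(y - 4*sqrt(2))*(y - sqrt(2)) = y^3 - 5*sqrt(2)*y^2 + 4*y^2 - 20*sqrt(2)*y + 8*y + 32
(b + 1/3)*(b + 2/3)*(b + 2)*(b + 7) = b^4 + 10*b^3 + 209*b^2/9 + 16*b + 28/9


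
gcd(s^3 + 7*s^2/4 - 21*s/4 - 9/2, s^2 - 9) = s + 3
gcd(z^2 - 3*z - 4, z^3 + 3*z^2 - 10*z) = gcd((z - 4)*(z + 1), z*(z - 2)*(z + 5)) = 1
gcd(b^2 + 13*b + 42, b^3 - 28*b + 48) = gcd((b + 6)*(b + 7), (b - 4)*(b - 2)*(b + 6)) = b + 6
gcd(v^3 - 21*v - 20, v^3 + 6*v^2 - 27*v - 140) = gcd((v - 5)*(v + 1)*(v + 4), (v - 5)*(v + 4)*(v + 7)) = v^2 - v - 20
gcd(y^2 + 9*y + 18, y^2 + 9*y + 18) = y^2 + 9*y + 18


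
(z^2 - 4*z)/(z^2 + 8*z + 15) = z*(z - 4)/(z^2 + 8*z + 15)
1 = 1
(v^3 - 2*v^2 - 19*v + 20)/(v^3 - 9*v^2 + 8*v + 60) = (v^2 + 3*v - 4)/(v^2 - 4*v - 12)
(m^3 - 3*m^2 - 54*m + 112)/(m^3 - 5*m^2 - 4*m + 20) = (m^2 - m - 56)/(m^2 - 3*m - 10)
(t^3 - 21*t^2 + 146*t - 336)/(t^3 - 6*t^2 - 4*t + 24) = (t^2 - 15*t + 56)/(t^2 - 4)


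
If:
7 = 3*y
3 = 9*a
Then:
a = 1/3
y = 7/3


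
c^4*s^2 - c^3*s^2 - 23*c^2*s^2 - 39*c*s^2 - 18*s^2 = (c - 6)*(c + 3)*(c*s + s)^2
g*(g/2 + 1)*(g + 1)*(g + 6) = g^4/2 + 9*g^3/2 + 10*g^2 + 6*g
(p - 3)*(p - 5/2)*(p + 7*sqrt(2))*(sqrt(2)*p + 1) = sqrt(2)*p^4 - 11*sqrt(2)*p^3/2 + 15*p^3 - 165*p^2/2 + 29*sqrt(2)*p^2/2 - 77*sqrt(2)*p/2 + 225*p/2 + 105*sqrt(2)/2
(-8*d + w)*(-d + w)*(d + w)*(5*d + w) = 40*d^4 + 3*d^3*w - 41*d^2*w^2 - 3*d*w^3 + w^4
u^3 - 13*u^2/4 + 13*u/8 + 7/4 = (u - 2)*(u - 7/4)*(u + 1/2)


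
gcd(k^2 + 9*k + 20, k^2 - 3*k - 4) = 1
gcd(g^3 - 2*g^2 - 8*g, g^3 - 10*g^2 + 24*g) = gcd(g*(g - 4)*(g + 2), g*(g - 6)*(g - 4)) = g^2 - 4*g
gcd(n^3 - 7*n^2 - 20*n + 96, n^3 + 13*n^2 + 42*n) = 1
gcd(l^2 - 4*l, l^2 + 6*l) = l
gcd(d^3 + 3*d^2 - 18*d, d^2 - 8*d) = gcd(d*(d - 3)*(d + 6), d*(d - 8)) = d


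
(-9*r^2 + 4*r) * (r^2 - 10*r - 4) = -9*r^4 + 94*r^3 - 4*r^2 - 16*r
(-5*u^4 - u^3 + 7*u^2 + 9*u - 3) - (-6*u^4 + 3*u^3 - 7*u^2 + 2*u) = u^4 - 4*u^3 + 14*u^2 + 7*u - 3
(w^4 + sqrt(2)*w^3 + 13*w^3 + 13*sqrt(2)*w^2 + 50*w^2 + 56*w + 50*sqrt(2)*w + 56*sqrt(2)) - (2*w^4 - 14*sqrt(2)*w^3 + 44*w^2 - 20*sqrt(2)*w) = -w^4 + 13*w^3 + 15*sqrt(2)*w^3 + 6*w^2 + 13*sqrt(2)*w^2 + 56*w + 70*sqrt(2)*w + 56*sqrt(2)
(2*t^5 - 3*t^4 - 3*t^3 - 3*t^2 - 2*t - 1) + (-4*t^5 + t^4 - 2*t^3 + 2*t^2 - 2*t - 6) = -2*t^5 - 2*t^4 - 5*t^3 - t^2 - 4*t - 7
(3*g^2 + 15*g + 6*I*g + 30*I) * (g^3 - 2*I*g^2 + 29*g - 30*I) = 3*g^5 + 15*g^4 + 99*g^3 + 495*g^2 + 84*I*g^2 + 180*g + 420*I*g + 900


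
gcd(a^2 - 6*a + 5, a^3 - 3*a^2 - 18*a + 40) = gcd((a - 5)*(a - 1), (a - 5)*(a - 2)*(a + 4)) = a - 5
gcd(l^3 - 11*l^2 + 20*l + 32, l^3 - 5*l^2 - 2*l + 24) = l - 4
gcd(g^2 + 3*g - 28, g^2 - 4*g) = g - 4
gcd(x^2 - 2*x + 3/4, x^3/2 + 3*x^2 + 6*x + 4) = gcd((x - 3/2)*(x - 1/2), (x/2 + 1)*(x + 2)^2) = 1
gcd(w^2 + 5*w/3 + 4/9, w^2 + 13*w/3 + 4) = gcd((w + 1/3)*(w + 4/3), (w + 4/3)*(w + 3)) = w + 4/3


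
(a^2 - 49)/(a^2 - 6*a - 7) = (a + 7)/(a + 1)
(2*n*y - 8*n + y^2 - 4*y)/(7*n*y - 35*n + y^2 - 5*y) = (2*n*y - 8*n + y^2 - 4*y)/(7*n*y - 35*n + y^2 - 5*y)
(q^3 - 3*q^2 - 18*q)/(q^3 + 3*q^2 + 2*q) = (q^2 - 3*q - 18)/(q^2 + 3*q + 2)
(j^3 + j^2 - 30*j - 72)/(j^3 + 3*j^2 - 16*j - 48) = (j - 6)/(j - 4)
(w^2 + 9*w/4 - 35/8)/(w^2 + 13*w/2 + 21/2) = (w - 5/4)/(w + 3)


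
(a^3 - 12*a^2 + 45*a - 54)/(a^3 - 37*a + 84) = (a^2 - 9*a + 18)/(a^2 + 3*a - 28)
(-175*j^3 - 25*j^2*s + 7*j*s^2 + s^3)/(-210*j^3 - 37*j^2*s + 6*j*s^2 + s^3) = (-5*j + s)/(-6*j + s)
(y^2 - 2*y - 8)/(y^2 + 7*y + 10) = (y - 4)/(y + 5)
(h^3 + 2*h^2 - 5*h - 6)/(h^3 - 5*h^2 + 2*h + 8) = (h + 3)/(h - 4)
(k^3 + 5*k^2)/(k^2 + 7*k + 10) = k^2/(k + 2)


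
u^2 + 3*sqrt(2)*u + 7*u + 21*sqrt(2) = (u + 7)*(u + 3*sqrt(2))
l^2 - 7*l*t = l*(l - 7*t)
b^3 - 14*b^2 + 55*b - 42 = (b - 7)*(b - 6)*(b - 1)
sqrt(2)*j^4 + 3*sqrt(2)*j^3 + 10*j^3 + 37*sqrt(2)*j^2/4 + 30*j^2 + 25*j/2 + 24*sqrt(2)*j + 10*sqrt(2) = (j + 5/2)*(j + sqrt(2))*(j + 4*sqrt(2))*(sqrt(2)*j + sqrt(2)/2)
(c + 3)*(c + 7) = c^2 + 10*c + 21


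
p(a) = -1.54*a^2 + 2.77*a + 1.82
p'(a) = 2.77 - 3.08*a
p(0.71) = 3.01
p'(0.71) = 0.58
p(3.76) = -9.54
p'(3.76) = -8.81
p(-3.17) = -22.44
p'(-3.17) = 12.53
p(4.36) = -15.38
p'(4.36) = -10.66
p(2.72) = -2.04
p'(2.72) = -5.61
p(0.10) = 2.08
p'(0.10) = 2.46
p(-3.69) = -29.37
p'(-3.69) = 14.14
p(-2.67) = -16.55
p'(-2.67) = 10.99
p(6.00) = -37.00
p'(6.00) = -15.71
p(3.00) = -3.73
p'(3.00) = -6.47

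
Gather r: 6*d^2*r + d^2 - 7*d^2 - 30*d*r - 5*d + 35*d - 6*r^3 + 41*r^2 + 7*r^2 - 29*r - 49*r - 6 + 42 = -6*d^2 + 30*d - 6*r^3 + 48*r^2 + r*(6*d^2 - 30*d - 78) + 36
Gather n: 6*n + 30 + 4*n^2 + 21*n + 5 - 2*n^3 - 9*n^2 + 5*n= -2*n^3 - 5*n^2 + 32*n + 35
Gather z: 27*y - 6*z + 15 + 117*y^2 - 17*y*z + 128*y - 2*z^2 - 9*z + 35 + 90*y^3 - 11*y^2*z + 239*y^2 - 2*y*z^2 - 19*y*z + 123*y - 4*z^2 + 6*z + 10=90*y^3 + 356*y^2 + 278*y + z^2*(-2*y - 6) + z*(-11*y^2 - 36*y - 9) + 60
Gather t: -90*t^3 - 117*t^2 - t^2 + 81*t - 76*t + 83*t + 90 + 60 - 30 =-90*t^3 - 118*t^2 + 88*t + 120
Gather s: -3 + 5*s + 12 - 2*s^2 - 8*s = -2*s^2 - 3*s + 9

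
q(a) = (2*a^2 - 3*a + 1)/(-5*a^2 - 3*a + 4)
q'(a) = (4*a - 3)/(-5*a^2 - 3*a + 4) + (10*a + 3)*(2*a^2 - 3*a + 1)/(-5*a^2 - 3*a + 4)^2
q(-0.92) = 2.16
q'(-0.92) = -7.93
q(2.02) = -0.14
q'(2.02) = -0.08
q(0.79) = 0.08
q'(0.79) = -0.70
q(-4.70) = -0.64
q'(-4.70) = -0.07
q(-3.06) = -0.86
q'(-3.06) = -0.25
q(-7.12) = -0.54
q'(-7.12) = -0.02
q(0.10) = 0.20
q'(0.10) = -0.50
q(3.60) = -0.23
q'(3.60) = -0.04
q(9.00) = -0.32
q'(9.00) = -0.00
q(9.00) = -0.32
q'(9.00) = -0.00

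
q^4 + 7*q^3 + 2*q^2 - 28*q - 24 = (q - 2)*(q + 1)*(q + 2)*(q + 6)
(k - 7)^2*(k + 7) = k^3 - 7*k^2 - 49*k + 343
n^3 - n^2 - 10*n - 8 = (n - 4)*(n + 1)*(n + 2)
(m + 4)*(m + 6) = m^2 + 10*m + 24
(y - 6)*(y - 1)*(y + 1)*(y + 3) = y^4 - 3*y^3 - 19*y^2 + 3*y + 18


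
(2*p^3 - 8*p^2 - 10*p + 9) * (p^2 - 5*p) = 2*p^5 - 18*p^4 + 30*p^3 + 59*p^2 - 45*p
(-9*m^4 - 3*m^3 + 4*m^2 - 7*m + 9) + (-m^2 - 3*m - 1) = -9*m^4 - 3*m^3 + 3*m^2 - 10*m + 8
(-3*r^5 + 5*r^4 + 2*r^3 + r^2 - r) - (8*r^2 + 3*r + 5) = -3*r^5 + 5*r^4 + 2*r^3 - 7*r^2 - 4*r - 5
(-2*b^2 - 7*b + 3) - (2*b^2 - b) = -4*b^2 - 6*b + 3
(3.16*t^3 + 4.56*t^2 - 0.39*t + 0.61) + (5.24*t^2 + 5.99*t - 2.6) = 3.16*t^3 + 9.8*t^2 + 5.6*t - 1.99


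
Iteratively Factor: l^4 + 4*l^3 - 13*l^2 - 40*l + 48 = (l - 3)*(l^3 + 7*l^2 + 8*l - 16) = (l - 3)*(l - 1)*(l^2 + 8*l + 16) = (l - 3)*(l - 1)*(l + 4)*(l + 4)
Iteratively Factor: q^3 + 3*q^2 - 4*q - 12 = (q + 2)*(q^2 + q - 6) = (q + 2)*(q + 3)*(q - 2)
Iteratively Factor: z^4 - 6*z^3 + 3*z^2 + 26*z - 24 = (z - 1)*(z^3 - 5*z^2 - 2*z + 24) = (z - 4)*(z - 1)*(z^2 - z - 6) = (z - 4)*(z - 1)*(z + 2)*(z - 3)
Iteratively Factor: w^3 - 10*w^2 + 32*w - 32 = (w - 4)*(w^2 - 6*w + 8) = (w - 4)^2*(w - 2)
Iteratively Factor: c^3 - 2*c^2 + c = (c)*(c^2 - 2*c + 1) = c*(c - 1)*(c - 1)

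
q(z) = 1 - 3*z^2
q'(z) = -6*z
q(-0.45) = 0.39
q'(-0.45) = 2.70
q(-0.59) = -0.04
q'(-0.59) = 3.54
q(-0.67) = -0.35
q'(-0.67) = 4.02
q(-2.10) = -12.23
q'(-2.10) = 12.60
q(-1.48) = -5.57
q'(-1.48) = 8.88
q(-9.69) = -280.69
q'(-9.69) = 58.14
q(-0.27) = 0.78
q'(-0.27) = 1.62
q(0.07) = 0.99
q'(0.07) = -0.42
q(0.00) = 1.00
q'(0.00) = 0.00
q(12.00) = -431.00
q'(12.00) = -72.00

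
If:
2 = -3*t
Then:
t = -2/3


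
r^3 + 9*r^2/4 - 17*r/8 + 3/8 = (r - 1/2)*(r - 1/4)*(r + 3)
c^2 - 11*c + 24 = (c - 8)*(c - 3)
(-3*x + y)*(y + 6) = -3*x*y - 18*x + y^2 + 6*y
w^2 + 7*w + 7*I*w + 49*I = (w + 7)*(w + 7*I)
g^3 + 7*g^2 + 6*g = g*(g + 1)*(g + 6)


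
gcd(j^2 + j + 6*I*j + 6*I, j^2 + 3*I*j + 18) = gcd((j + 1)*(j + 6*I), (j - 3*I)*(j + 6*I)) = j + 6*I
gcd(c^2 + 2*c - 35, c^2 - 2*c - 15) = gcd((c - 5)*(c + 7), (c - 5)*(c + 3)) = c - 5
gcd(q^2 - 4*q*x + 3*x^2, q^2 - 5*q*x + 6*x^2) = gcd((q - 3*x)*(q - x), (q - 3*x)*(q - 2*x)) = -q + 3*x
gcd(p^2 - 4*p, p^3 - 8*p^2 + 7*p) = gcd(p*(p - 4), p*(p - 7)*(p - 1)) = p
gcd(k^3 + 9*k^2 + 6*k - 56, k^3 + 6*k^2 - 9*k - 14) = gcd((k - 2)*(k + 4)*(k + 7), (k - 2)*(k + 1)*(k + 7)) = k^2 + 5*k - 14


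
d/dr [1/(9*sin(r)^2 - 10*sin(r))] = 2*(5 - 9*sin(r))*cos(r)/((9*sin(r) - 10)^2*sin(r)^2)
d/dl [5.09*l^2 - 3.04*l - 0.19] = 10.18*l - 3.04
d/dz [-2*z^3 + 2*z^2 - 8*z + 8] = -6*z^2 + 4*z - 8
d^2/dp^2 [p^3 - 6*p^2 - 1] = 6*p - 12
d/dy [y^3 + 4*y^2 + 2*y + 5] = 3*y^2 + 8*y + 2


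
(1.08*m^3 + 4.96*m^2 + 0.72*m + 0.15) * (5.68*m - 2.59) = 6.1344*m^4 + 25.3756*m^3 - 8.7568*m^2 - 1.0128*m - 0.3885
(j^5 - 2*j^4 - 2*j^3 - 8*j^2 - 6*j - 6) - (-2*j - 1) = j^5 - 2*j^4 - 2*j^3 - 8*j^2 - 4*j - 5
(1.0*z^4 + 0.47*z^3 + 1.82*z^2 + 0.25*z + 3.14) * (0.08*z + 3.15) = 0.08*z^5 + 3.1876*z^4 + 1.6261*z^3 + 5.753*z^2 + 1.0387*z + 9.891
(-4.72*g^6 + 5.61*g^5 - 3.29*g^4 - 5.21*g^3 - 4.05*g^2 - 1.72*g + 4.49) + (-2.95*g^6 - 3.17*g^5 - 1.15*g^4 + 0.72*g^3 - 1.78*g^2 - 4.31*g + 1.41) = -7.67*g^6 + 2.44*g^5 - 4.44*g^4 - 4.49*g^3 - 5.83*g^2 - 6.03*g + 5.9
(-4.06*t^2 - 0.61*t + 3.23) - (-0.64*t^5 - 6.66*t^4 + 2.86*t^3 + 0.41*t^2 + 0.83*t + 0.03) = 0.64*t^5 + 6.66*t^4 - 2.86*t^3 - 4.47*t^2 - 1.44*t + 3.2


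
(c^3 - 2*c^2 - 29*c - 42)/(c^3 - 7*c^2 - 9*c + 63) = (c + 2)/(c - 3)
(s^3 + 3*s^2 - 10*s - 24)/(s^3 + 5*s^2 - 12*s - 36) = (s + 4)/(s + 6)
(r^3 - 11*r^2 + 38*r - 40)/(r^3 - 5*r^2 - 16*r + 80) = (r - 2)/(r + 4)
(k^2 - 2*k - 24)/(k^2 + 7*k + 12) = (k - 6)/(k + 3)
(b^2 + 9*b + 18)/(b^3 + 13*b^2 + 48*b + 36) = (b + 3)/(b^2 + 7*b + 6)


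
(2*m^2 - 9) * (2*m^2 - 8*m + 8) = 4*m^4 - 16*m^3 - 2*m^2 + 72*m - 72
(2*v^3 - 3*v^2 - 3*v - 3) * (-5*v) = -10*v^4 + 15*v^3 + 15*v^2 + 15*v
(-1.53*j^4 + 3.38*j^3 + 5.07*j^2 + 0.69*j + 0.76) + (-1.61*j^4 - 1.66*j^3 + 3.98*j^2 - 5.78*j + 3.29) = -3.14*j^4 + 1.72*j^3 + 9.05*j^2 - 5.09*j + 4.05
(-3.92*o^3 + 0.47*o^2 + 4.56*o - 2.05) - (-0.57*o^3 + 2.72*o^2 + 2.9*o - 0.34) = -3.35*o^3 - 2.25*o^2 + 1.66*o - 1.71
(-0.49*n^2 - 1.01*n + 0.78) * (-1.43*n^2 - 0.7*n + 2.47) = 0.7007*n^4 + 1.7873*n^3 - 1.6187*n^2 - 3.0407*n + 1.9266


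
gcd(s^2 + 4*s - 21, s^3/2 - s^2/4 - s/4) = 1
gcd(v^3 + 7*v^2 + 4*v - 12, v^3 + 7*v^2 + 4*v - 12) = v^3 + 7*v^2 + 4*v - 12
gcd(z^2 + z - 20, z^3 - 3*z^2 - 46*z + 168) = z - 4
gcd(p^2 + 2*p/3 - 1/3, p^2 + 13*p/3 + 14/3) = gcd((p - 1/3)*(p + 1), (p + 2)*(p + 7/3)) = 1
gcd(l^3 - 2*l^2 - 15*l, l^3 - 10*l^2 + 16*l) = l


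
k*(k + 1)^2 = k^3 + 2*k^2 + k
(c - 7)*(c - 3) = c^2 - 10*c + 21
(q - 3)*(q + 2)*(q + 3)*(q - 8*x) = q^4 - 8*q^3*x + 2*q^3 - 16*q^2*x - 9*q^2 + 72*q*x - 18*q + 144*x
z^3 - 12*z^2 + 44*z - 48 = (z - 6)*(z - 4)*(z - 2)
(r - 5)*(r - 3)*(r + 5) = r^3 - 3*r^2 - 25*r + 75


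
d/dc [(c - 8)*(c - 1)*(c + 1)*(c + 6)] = 4*c^3 - 6*c^2 - 98*c + 2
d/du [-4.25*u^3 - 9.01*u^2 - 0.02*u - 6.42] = -12.75*u^2 - 18.02*u - 0.02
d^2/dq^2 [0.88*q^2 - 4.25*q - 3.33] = 1.76000000000000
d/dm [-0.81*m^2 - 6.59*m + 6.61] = -1.62*m - 6.59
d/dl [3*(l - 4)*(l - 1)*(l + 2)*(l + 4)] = 12*l^3 + 9*l^2 - 108*l - 48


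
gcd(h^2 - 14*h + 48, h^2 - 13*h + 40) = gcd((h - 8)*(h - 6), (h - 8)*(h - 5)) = h - 8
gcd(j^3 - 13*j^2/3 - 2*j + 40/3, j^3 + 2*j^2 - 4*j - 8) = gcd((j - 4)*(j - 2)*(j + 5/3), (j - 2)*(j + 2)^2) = j - 2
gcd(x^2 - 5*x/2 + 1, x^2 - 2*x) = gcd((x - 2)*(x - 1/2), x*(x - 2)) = x - 2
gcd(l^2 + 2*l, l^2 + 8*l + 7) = 1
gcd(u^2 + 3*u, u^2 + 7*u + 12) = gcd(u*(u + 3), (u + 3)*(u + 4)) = u + 3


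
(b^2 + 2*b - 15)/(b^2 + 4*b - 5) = (b - 3)/(b - 1)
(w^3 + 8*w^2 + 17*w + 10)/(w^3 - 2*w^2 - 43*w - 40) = (w + 2)/(w - 8)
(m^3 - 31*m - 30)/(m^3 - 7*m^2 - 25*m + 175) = (m^2 - 5*m - 6)/(m^2 - 12*m + 35)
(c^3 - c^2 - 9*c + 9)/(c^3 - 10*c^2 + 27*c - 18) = (c + 3)/(c - 6)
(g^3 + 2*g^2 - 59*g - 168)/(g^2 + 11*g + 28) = (g^2 - 5*g - 24)/(g + 4)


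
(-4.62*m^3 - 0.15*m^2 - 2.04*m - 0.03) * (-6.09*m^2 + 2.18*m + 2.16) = 28.1358*m^5 - 9.1581*m^4 + 2.1174*m^3 - 4.5885*m^2 - 4.4718*m - 0.0648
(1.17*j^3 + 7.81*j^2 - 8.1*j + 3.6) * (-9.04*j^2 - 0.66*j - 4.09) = -10.5768*j^5 - 71.3746*j^4 + 63.2841*j^3 - 59.1409*j^2 + 30.753*j - 14.724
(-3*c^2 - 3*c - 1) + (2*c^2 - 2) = -c^2 - 3*c - 3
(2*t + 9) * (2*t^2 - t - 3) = 4*t^3 + 16*t^2 - 15*t - 27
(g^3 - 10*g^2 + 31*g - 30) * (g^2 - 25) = g^5 - 10*g^4 + 6*g^3 + 220*g^2 - 775*g + 750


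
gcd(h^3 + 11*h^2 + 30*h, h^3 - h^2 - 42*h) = h^2 + 6*h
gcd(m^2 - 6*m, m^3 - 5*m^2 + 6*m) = m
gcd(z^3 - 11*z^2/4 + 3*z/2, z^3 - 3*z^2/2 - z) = z^2 - 2*z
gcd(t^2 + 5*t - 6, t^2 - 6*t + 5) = t - 1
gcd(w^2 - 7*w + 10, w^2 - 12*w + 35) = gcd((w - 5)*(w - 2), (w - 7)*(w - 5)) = w - 5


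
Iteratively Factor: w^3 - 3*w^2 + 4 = (w + 1)*(w^2 - 4*w + 4) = (w - 2)*(w + 1)*(w - 2)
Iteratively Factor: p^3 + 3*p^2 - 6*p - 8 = (p + 1)*(p^2 + 2*p - 8) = (p - 2)*(p + 1)*(p + 4)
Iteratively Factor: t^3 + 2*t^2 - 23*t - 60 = (t - 5)*(t^2 + 7*t + 12) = (t - 5)*(t + 3)*(t + 4)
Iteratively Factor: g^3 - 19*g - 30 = (g + 3)*(g^2 - 3*g - 10) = (g - 5)*(g + 3)*(g + 2)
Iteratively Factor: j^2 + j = (j + 1)*(j)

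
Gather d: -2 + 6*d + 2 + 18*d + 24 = 24*d + 24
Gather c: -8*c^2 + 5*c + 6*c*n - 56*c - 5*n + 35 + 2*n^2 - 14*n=-8*c^2 + c*(6*n - 51) + 2*n^2 - 19*n + 35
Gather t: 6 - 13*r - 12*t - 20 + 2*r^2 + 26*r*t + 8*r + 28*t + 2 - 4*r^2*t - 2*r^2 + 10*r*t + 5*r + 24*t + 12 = t*(-4*r^2 + 36*r + 40)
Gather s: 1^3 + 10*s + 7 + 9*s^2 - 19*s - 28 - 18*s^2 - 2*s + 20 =-9*s^2 - 11*s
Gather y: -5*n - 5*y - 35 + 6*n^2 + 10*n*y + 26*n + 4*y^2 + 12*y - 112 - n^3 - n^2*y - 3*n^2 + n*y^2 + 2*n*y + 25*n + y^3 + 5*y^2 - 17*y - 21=-n^3 + 3*n^2 + 46*n + y^3 + y^2*(n + 9) + y*(-n^2 + 12*n - 10) - 168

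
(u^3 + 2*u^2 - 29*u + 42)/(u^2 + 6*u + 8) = (u^3 + 2*u^2 - 29*u + 42)/(u^2 + 6*u + 8)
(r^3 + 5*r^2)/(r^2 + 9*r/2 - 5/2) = 2*r^2/(2*r - 1)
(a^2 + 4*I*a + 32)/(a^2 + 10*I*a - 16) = (a - 4*I)/(a + 2*I)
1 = 1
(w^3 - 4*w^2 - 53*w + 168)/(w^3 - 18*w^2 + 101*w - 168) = (w + 7)/(w - 7)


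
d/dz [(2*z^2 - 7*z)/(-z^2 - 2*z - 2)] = (-11*z^2 - 8*z + 14)/(z^4 + 4*z^3 + 8*z^2 + 8*z + 4)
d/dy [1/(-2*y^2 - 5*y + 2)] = (4*y + 5)/(2*y^2 + 5*y - 2)^2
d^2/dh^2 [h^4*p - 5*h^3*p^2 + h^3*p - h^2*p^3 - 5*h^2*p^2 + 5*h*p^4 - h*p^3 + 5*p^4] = 2*p*(6*h^2 - 15*h*p + 3*h - p^2 - 5*p)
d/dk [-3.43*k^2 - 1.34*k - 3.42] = -6.86*k - 1.34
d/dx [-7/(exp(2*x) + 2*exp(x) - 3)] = 14*(exp(x) + 1)*exp(x)/(exp(2*x) + 2*exp(x) - 3)^2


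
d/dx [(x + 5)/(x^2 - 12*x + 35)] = (x^2 - 12*x - 2*(x - 6)*(x + 5) + 35)/(x^2 - 12*x + 35)^2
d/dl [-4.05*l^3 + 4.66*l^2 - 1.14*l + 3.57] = -12.15*l^2 + 9.32*l - 1.14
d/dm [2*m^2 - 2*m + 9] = 4*m - 2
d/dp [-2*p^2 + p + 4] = 1 - 4*p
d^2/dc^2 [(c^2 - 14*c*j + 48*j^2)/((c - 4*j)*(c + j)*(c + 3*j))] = 2*(c^6 - 42*c^5*j + 327*c^4*j^2 - 98*c^3*j^3 - 2880*c^2*j^4 + 1728*c*j^5 + 10440*j^6)/(c^9 - 39*c^7*j^2 - 36*c^6*j^3 + 507*c^5*j^4 + 936*c^4*j^5 - 1765*c^3*j^6 - 6084*c^2*j^7 - 5616*c*j^8 - 1728*j^9)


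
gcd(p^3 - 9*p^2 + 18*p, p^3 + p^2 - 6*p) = p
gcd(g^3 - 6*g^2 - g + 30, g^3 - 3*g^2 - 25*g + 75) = g^2 - 8*g + 15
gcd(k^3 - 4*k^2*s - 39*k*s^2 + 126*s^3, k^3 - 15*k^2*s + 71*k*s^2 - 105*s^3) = k^2 - 10*k*s + 21*s^2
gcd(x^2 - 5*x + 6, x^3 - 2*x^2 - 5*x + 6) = x - 3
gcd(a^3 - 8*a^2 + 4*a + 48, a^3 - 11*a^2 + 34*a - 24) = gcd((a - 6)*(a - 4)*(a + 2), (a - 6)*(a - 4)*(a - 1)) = a^2 - 10*a + 24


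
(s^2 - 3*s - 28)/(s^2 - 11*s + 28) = (s + 4)/(s - 4)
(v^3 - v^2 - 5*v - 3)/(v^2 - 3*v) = v + 2 + 1/v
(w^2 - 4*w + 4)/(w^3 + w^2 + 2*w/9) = 9*(w^2 - 4*w + 4)/(w*(9*w^2 + 9*w + 2))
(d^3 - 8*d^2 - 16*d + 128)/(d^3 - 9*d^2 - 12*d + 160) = (d - 4)/(d - 5)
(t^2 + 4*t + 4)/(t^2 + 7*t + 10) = (t + 2)/(t + 5)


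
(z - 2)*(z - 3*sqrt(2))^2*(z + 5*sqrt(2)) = z^4 - 2*z^3 - sqrt(2)*z^3 - 42*z^2 + 2*sqrt(2)*z^2 + 84*z + 90*sqrt(2)*z - 180*sqrt(2)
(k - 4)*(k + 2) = k^2 - 2*k - 8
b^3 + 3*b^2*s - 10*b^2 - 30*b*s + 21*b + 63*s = (b - 7)*(b - 3)*(b + 3*s)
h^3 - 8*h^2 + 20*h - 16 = (h - 4)*(h - 2)^2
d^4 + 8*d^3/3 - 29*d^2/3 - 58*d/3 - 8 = (d - 3)*(d + 2/3)*(d + 1)*(d + 4)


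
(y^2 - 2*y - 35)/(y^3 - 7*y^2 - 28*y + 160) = (y - 7)/(y^2 - 12*y + 32)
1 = 1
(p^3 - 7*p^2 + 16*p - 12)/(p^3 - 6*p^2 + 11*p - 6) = (p - 2)/(p - 1)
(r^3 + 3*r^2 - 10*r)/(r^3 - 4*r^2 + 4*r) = (r + 5)/(r - 2)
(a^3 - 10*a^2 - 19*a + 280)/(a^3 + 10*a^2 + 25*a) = (a^2 - 15*a + 56)/(a*(a + 5))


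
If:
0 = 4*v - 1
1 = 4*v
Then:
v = 1/4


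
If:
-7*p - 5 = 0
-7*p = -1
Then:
No Solution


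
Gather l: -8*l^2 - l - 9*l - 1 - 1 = -8*l^2 - 10*l - 2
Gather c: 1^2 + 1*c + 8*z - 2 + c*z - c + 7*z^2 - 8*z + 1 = c*z + 7*z^2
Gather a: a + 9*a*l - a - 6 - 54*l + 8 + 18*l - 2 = 9*a*l - 36*l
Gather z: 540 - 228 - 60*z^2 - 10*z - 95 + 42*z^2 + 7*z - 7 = -18*z^2 - 3*z + 210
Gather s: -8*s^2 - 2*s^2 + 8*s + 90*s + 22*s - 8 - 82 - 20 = -10*s^2 + 120*s - 110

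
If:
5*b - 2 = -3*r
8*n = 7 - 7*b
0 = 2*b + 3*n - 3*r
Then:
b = -1/7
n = 1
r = 19/21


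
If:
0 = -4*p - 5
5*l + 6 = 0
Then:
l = -6/5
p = -5/4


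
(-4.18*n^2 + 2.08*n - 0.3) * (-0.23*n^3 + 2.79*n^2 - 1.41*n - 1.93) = 0.9614*n^5 - 12.1406*n^4 + 11.766*n^3 + 4.2976*n^2 - 3.5914*n + 0.579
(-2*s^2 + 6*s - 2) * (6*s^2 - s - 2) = -12*s^4 + 38*s^3 - 14*s^2 - 10*s + 4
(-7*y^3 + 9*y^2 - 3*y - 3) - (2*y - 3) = -7*y^3 + 9*y^2 - 5*y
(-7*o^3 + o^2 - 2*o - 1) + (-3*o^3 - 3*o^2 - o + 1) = -10*o^3 - 2*o^2 - 3*o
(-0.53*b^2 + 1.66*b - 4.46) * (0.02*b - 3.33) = -0.0106*b^3 + 1.7981*b^2 - 5.617*b + 14.8518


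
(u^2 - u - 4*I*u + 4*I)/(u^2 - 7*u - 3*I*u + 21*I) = (u^2 - u - 4*I*u + 4*I)/(u^2 - 7*u - 3*I*u + 21*I)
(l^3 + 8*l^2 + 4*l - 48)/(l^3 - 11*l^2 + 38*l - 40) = (l^2 + 10*l + 24)/(l^2 - 9*l + 20)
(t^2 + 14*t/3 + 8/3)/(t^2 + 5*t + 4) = (t + 2/3)/(t + 1)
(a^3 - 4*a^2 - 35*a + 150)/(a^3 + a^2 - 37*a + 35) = (a^2 + a - 30)/(a^2 + 6*a - 7)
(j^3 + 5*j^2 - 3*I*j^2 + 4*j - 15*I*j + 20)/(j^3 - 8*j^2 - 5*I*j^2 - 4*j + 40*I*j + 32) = (j^2 + j*(5 + I) + 5*I)/(j^2 - j*(8 + I) + 8*I)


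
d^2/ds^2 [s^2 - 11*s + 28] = 2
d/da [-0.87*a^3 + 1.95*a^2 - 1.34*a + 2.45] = -2.61*a^2 + 3.9*a - 1.34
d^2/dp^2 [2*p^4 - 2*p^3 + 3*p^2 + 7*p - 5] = 24*p^2 - 12*p + 6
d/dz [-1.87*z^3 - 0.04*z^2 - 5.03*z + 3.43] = -5.61*z^2 - 0.08*z - 5.03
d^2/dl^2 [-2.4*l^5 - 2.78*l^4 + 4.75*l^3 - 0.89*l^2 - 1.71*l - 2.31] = -48.0*l^3 - 33.36*l^2 + 28.5*l - 1.78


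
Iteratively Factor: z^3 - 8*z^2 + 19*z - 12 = (z - 4)*(z^2 - 4*z + 3) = (z - 4)*(z - 3)*(z - 1)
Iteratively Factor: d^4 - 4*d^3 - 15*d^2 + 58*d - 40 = (d - 1)*(d^3 - 3*d^2 - 18*d + 40) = (d - 5)*(d - 1)*(d^2 + 2*d - 8) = (d - 5)*(d - 1)*(d + 4)*(d - 2)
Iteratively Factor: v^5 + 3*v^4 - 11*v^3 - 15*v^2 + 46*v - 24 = (v + 4)*(v^4 - v^3 - 7*v^2 + 13*v - 6) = (v - 1)*(v + 4)*(v^3 - 7*v + 6) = (v - 2)*(v - 1)*(v + 4)*(v^2 + 2*v - 3) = (v - 2)*(v - 1)^2*(v + 4)*(v + 3)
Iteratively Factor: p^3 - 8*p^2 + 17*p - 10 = (p - 2)*(p^2 - 6*p + 5) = (p - 2)*(p - 1)*(p - 5)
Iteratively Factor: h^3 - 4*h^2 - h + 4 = (h + 1)*(h^2 - 5*h + 4) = (h - 4)*(h + 1)*(h - 1)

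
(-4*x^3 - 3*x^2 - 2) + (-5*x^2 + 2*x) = -4*x^3 - 8*x^2 + 2*x - 2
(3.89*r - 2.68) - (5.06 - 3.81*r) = 7.7*r - 7.74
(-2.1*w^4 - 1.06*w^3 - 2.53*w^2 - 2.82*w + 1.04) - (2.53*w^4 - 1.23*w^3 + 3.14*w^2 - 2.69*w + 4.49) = -4.63*w^4 + 0.17*w^3 - 5.67*w^2 - 0.13*w - 3.45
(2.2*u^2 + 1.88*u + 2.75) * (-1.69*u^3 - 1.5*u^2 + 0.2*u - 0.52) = -3.718*u^5 - 6.4772*u^4 - 7.0275*u^3 - 4.893*u^2 - 0.4276*u - 1.43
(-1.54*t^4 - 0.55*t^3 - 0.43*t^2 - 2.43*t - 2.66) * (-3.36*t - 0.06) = 5.1744*t^5 + 1.9404*t^4 + 1.4778*t^3 + 8.1906*t^2 + 9.0834*t + 0.1596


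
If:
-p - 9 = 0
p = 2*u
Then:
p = -9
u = -9/2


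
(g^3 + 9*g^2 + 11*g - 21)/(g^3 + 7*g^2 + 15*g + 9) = (g^2 + 6*g - 7)/(g^2 + 4*g + 3)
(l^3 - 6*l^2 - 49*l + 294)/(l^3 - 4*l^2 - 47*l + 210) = (l - 7)/(l - 5)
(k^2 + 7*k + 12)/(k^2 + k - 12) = (k + 3)/(k - 3)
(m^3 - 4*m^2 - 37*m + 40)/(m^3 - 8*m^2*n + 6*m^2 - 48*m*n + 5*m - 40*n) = (m^2 - 9*m + 8)/(m^2 - 8*m*n + m - 8*n)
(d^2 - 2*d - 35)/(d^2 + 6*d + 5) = (d - 7)/(d + 1)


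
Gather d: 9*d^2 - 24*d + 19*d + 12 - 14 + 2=9*d^2 - 5*d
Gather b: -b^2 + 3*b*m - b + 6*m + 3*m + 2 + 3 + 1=-b^2 + b*(3*m - 1) + 9*m + 6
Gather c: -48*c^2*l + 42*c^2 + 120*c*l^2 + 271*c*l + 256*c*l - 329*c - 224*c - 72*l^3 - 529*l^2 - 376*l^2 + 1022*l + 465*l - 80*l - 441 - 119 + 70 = c^2*(42 - 48*l) + c*(120*l^2 + 527*l - 553) - 72*l^3 - 905*l^2 + 1407*l - 490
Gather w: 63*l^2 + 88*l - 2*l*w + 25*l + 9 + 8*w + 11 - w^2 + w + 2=63*l^2 + 113*l - w^2 + w*(9 - 2*l) + 22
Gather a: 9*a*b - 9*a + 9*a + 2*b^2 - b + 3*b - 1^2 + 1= 9*a*b + 2*b^2 + 2*b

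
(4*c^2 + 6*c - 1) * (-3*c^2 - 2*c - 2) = -12*c^4 - 26*c^3 - 17*c^2 - 10*c + 2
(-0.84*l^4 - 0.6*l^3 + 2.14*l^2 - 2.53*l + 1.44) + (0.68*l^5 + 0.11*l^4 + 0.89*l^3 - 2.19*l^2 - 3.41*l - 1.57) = 0.68*l^5 - 0.73*l^4 + 0.29*l^3 - 0.0499999999999998*l^2 - 5.94*l - 0.13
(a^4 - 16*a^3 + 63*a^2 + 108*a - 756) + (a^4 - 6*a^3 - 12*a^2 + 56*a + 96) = 2*a^4 - 22*a^3 + 51*a^2 + 164*a - 660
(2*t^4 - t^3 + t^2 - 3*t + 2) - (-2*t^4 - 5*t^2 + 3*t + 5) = 4*t^4 - t^3 + 6*t^2 - 6*t - 3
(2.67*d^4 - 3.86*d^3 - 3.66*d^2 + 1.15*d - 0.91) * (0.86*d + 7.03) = 2.2962*d^5 + 15.4505*d^4 - 30.2834*d^3 - 24.7408*d^2 + 7.3019*d - 6.3973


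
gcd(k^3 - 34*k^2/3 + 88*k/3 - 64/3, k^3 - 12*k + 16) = k - 2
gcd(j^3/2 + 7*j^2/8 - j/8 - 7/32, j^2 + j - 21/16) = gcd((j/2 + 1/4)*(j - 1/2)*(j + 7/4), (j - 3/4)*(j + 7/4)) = j + 7/4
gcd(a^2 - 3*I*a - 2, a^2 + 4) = a - 2*I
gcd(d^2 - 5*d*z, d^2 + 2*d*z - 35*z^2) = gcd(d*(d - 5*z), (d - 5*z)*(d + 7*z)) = -d + 5*z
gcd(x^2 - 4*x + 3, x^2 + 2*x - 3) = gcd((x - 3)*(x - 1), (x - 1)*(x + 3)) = x - 1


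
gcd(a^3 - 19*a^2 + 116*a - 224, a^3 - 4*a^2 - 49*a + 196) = a^2 - 11*a + 28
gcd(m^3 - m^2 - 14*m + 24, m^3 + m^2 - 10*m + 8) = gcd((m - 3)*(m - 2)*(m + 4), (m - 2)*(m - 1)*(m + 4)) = m^2 + 2*m - 8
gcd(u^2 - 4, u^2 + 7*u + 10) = u + 2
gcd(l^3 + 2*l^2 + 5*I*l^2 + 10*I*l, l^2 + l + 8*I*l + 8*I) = 1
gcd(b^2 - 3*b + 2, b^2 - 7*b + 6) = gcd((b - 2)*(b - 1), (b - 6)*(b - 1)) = b - 1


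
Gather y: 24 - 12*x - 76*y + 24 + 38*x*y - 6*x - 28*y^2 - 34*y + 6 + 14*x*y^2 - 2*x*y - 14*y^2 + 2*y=-18*x + y^2*(14*x - 42) + y*(36*x - 108) + 54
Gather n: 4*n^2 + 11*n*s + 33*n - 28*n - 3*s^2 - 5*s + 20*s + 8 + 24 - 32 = 4*n^2 + n*(11*s + 5) - 3*s^2 + 15*s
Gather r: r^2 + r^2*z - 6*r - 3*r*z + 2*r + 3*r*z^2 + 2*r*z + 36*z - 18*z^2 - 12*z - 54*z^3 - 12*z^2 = r^2*(z + 1) + r*(3*z^2 - z - 4) - 54*z^3 - 30*z^2 + 24*z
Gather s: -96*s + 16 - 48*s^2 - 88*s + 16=-48*s^2 - 184*s + 32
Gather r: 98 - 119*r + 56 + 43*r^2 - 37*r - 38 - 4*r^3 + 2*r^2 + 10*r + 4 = -4*r^3 + 45*r^2 - 146*r + 120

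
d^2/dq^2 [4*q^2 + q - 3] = 8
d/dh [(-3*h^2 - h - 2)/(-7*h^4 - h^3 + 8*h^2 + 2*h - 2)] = 2*(-21*h^5 - 12*h^4 - 29*h^3 - 2*h^2 + 22*h + 3)/(49*h^8 + 14*h^7 - 111*h^6 - 44*h^5 + 88*h^4 + 36*h^3 - 28*h^2 - 8*h + 4)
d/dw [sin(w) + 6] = cos(w)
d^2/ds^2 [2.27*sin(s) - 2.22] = -2.27*sin(s)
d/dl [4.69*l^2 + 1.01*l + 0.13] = 9.38*l + 1.01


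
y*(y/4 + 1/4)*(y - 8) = y^3/4 - 7*y^2/4 - 2*y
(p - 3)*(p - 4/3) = p^2 - 13*p/3 + 4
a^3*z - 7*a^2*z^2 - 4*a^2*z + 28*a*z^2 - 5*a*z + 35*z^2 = (a - 5)*(a - 7*z)*(a*z + z)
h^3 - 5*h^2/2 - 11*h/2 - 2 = (h - 4)*(h + 1/2)*(h + 1)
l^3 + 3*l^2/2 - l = l*(l - 1/2)*(l + 2)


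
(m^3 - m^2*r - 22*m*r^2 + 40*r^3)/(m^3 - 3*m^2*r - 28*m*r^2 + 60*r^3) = (-m + 4*r)/(-m + 6*r)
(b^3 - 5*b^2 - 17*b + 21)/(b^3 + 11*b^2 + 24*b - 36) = (b^2 - 4*b - 21)/(b^2 + 12*b + 36)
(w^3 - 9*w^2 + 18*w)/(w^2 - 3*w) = w - 6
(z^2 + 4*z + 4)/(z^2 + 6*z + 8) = (z + 2)/(z + 4)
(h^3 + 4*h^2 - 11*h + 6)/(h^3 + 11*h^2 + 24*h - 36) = (h - 1)/(h + 6)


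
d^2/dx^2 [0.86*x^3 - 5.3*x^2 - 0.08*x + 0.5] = 5.16*x - 10.6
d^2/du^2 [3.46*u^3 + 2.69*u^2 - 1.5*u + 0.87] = 20.76*u + 5.38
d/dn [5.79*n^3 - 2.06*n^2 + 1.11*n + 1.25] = 17.37*n^2 - 4.12*n + 1.11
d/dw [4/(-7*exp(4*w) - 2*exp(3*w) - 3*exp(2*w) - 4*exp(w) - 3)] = (112*exp(3*w) + 24*exp(2*w) + 24*exp(w) + 16)*exp(w)/(7*exp(4*w) + 2*exp(3*w) + 3*exp(2*w) + 4*exp(w) + 3)^2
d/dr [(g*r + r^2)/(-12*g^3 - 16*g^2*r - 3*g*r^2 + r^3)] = (-12*g^2 - r^2)/(144*g^4 + 96*g^3*r - 8*g^2*r^2 - 8*g*r^3 + r^4)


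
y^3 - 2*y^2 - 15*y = y*(y - 5)*(y + 3)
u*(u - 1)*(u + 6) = u^3 + 5*u^2 - 6*u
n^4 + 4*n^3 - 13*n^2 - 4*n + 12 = (n - 2)*(n - 1)*(n + 1)*(n + 6)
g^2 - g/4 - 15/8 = (g - 3/2)*(g + 5/4)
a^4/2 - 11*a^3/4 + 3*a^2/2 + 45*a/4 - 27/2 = (a/2 + 1)*(a - 3)^2*(a - 3/2)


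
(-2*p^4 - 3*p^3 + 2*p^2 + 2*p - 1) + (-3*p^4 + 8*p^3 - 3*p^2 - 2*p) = -5*p^4 + 5*p^3 - p^2 - 1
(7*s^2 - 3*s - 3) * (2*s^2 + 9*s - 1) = 14*s^4 + 57*s^3 - 40*s^2 - 24*s + 3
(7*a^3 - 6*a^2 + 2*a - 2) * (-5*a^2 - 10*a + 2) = -35*a^5 - 40*a^4 + 64*a^3 - 22*a^2 + 24*a - 4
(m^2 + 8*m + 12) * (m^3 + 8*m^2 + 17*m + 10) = m^5 + 16*m^4 + 93*m^3 + 242*m^2 + 284*m + 120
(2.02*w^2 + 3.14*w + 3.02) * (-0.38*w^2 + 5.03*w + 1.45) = -0.7676*w^4 + 8.9674*w^3 + 17.5756*w^2 + 19.7436*w + 4.379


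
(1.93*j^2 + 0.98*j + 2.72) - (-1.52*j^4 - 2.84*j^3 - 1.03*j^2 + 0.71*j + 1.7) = 1.52*j^4 + 2.84*j^3 + 2.96*j^2 + 0.27*j + 1.02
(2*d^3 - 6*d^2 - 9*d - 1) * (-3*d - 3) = -6*d^4 + 12*d^3 + 45*d^2 + 30*d + 3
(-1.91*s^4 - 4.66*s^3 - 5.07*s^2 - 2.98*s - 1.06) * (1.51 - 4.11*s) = 7.8501*s^5 + 16.2685*s^4 + 13.8011*s^3 + 4.5921*s^2 - 0.143199999999999*s - 1.6006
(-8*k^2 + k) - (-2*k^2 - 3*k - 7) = -6*k^2 + 4*k + 7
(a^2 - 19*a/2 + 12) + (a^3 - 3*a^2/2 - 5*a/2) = a^3 - a^2/2 - 12*a + 12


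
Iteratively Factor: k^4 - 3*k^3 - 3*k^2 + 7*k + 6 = (k - 3)*(k^3 - 3*k - 2) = (k - 3)*(k + 1)*(k^2 - k - 2) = (k - 3)*(k + 1)^2*(k - 2)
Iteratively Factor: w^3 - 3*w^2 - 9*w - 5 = (w - 5)*(w^2 + 2*w + 1) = (w - 5)*(w + 1)*(w + 1)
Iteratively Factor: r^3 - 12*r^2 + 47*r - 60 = (r - 5)*(r^2 - 7*r + 12) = (r - 5)*(r - 4)*(r - 3)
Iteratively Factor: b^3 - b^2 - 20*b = (b - 5)*(b^2 + 4*b) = b*(b - 5)*(b + 4)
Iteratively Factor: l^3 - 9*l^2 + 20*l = (l - 5)*(l^2 - 4*l) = l*(l - 5)*(l - 4)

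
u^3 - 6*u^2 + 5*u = u*(u - 5)*(u - 1)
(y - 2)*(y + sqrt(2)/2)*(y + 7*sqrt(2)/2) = y^3 - 2*y^2 + 4*sqrt(2)*y^2 - 8*sqrt(2)*y + 7*y/2 - 7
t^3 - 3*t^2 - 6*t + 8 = (t - 4)*(t - 1)*(t + 2)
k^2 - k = k*(k - 1)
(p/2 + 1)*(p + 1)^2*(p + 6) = p^4/2 + 5*p^3 + 29*p^2/2 + 16*p + 6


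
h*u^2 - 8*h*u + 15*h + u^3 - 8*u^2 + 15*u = (h + u)*(u - 5)*(u - 3)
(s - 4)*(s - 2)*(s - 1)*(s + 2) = s^4 - 5*s^3 + 20*s - 16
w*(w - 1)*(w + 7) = w^3 + 6*w^2 - 7*w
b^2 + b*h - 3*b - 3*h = (b - 3)*(b + h)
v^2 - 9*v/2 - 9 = (v - 6)*(v + 3/2)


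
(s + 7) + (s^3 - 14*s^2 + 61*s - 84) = s^3 - 14*s^2 + 62*s - 77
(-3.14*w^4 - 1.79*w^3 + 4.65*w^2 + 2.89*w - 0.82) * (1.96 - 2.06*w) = 6.4684*w^5 - 2.467*w^4 - 13.0874*w^3 + 3.1606*w^2 + 7.3536*w - 1.6072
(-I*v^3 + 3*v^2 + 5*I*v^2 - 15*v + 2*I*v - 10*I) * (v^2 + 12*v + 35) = -I*v^5 + 3*v^4 - 7*I*v^4 + 21*v^3 + 27*I*v^3 - 75*v^2 + 189*I*v^2 - 525*v - 50*I*v - 350*I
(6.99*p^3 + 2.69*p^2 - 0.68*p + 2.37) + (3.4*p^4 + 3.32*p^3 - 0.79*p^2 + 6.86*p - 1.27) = 3.4*p^4 + 10.31*p^3 + 1.9*p^2 + 6.18*p + 1.1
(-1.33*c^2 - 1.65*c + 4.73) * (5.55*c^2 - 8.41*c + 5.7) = -7.3815*c^4 + 2.0278*c^3 + 32.547*c^2 - 49.1843*c + 26.961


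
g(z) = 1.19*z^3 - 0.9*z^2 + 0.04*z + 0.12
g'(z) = 3.57*z^2 - 1.8*z + 0.04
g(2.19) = 8.39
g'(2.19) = 13.22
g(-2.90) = -36.59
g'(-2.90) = 35.28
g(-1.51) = -6.09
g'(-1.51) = 10.90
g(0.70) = 0.12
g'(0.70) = 0.53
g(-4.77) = -149.70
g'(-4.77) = 89.85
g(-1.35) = -4.50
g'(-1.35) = 8.98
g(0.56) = 0.07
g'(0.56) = 0.15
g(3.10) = 27.05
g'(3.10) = 28.77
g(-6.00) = -289.56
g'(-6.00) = 139.36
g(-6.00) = -289.56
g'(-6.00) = 139.36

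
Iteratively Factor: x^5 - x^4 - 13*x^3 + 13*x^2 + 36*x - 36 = (x - 1)*(x^4 - 13*x^2 + 36) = (x - 2)*(x - 1)*(x^3 + 2*x^2 - 9*x - 18) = (x - 3)*(x - 2)*(x - 1)*(x^2 + 5*x + 6) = (x - 3)*(x - 2)*(x - 1)*(x + 2)*(x + 3)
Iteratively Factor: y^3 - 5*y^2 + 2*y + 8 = (y + 1)*(y^2 - 6*y + 8) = (y - 2)*(y + 1)*(y - 4)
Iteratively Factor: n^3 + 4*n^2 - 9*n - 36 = (n - 3)*(n^2 + 7*n + 12) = (n - 3)*(n + 3)*(n + 4)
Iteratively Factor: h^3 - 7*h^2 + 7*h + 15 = (h - 3)*(h^2 - 4*h - 5) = (h - 5)*(h - 3)*(h + 1)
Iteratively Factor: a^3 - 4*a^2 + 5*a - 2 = (a - 2)*(a^2 - 2*a + 1) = (a - 2)*(a - 1)*(a - 1)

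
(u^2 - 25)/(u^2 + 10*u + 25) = (u - 5)/(u + 5)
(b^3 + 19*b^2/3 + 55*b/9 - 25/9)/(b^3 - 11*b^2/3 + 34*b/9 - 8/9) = (3*b^2 + 20*b + 25)/(3*b^2 - 10*b + 8)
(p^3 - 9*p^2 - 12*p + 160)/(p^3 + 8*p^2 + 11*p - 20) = (p^2 - 13*p + 40)/(p^2 + 4*p - 5)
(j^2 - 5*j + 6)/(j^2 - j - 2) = (j - 3)/(j + 1)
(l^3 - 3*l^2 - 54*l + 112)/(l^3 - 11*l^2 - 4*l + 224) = (l^2 + 5*l - 14)/(l^2 - 3*l - 28)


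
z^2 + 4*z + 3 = (z + 1)*(z + 3)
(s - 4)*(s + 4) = s^2 - 16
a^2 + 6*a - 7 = (a - 1)*(a + 7)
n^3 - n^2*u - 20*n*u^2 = n*(n - 5*u)*(n + 4*u)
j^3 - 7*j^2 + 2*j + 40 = (j - 5)*(j - 4)*(j + 2)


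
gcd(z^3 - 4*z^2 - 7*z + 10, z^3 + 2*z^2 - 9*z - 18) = z + 2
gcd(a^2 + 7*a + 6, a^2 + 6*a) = a + 6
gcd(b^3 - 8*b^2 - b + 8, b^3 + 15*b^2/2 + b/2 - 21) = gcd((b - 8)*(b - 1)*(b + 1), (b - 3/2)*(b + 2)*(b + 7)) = 1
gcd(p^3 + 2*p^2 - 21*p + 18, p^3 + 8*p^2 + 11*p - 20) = p - 1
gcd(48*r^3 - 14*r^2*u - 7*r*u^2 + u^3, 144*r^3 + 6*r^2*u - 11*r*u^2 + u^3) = 24*r^2 + 5*r*u - u^2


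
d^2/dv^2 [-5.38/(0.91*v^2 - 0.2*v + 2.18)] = (8.910356*v^2 - 1.95832*v - 5.38*(1.82*v - 0.2)*(3.64*v - 0.4) + 21.345688)/(0.91*v^2 - 0.2*v + 2.18)^3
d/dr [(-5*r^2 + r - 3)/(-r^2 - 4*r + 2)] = (21*r^2 - 26*r - 10)/(r^4 + 8*r^3 + 12*r^2 - 16*r + 4)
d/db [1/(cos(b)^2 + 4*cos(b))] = 2*(cos(b) + 2)*sin(b)/((cos(b) + 4)^2*cos(b)^2)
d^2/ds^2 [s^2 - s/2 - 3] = 2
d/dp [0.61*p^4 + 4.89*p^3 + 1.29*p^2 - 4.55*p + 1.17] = 2.44*p^3 + 14.67*p^2 + 2.58*p - 4.55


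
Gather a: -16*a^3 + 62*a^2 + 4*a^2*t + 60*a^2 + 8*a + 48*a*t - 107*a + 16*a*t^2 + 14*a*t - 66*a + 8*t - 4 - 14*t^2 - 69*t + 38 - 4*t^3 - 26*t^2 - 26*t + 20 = -16*a^3 + a^2*(4*t + 122) + a*(16*t^2 + 62*t - 165) - 4*t^3 - 40*t^2 - 87*t + 54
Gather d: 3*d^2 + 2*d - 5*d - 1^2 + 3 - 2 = 3*d^2 - 3*d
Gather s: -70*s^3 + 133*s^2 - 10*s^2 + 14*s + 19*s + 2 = -70*s^3 + 123*s^2 + 33*s + 2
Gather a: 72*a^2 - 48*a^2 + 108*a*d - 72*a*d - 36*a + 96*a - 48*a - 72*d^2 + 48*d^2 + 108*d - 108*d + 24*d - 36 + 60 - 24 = 24*a^2 + a*(36*d + 12) - 24*d^2 + 24*d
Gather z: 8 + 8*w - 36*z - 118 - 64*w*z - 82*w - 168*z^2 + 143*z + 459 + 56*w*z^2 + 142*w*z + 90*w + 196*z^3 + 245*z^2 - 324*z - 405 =16*w + 196*z^3 + z^2*(56*w + 77) + z*(78*w - 217) - 56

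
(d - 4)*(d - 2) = d^2 - 6*d + 8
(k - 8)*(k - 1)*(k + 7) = k^3 - 2*k^2 - 55*k + 56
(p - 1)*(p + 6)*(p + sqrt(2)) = p^3 + sqrt(2)*p^2 + 5*p^2 - 6*p + 5*sqrt(2)*p - 6*sqrt(2)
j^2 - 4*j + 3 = (j - 3)*(j - 1)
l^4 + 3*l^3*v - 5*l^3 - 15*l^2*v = l^2*(l - 5)*(l + 3*v)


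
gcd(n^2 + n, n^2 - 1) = n + 1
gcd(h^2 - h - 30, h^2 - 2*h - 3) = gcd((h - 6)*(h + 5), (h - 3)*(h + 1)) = 1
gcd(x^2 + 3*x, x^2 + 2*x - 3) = x + 3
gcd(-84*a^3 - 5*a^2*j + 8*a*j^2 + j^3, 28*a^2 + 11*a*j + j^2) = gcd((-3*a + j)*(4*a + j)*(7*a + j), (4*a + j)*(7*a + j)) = 28*a^2 + 11*a*j + j^2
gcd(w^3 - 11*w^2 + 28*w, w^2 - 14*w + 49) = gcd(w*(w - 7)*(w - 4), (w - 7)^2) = w - 7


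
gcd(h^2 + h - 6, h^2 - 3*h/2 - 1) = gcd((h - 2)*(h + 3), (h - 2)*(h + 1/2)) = h - 2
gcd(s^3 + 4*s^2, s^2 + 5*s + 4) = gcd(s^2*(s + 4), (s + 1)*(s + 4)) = s + 4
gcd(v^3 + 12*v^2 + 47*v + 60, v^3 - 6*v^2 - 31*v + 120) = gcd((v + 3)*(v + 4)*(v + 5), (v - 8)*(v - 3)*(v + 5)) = v + 5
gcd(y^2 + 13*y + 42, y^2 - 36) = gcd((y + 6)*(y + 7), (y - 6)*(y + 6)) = y + 6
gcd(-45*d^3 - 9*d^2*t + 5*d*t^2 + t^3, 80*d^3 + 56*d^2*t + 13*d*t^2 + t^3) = 5*d + t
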